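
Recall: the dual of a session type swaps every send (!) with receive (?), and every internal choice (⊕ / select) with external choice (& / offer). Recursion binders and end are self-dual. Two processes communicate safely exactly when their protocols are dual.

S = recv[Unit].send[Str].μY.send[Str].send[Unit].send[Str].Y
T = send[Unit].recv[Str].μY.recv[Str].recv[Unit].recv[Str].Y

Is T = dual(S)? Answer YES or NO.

YES

recv[Unit] vs send[Unit]  ok
  send[Str] vs recv[Str]  ok
    μY vs μY  ok (rec unchanged)
      send[Str] vs recv[Str]  ok
        send[Unit] vs recv[Unit]  ok
          send[Str] vs recv[Str]  ok
            Y vs Y  ok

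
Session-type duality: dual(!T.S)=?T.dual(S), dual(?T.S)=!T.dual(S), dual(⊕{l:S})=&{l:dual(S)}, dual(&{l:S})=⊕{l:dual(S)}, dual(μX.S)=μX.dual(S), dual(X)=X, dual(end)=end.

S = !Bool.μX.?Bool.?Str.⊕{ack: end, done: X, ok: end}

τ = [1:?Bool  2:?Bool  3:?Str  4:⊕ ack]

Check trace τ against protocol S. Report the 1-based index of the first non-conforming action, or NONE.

1

step 1: got ?Bool, protocol expects !Bool  ✗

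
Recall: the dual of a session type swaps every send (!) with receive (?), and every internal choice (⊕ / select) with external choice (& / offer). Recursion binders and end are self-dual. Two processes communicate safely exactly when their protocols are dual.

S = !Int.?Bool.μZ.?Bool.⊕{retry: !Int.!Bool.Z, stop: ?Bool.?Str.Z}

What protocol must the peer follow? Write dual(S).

?Int.!Bool.μZ.!Bool.&{retry: ?Int.?Bool.Z, stop: !Bool.!Str.Z}

!Int = ?Int
  ?Bool = !Bool
    μZ = μZ  (rec unchanged)
      ?Bool = !Bool
        ⊕{retry,stop} = &{retry,stop}  (select→offer)
          case retry:
            !Int = ?Int
              !Bool = ?Bool
                dual(Z) = Z
          case stop:
            ?Bool = !Bool
              ?Str = !Str
                dual(Z) = Z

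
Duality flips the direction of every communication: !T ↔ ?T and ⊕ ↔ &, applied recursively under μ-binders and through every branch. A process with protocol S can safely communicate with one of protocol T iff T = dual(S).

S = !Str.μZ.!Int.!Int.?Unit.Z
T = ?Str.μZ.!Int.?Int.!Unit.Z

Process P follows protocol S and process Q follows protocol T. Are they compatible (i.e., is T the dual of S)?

NO

!Str | ?Str  ✓
  μZ | μZ  ✓ (binder kept)
    !Int | !Int  ✗ same direction on both sides — not dual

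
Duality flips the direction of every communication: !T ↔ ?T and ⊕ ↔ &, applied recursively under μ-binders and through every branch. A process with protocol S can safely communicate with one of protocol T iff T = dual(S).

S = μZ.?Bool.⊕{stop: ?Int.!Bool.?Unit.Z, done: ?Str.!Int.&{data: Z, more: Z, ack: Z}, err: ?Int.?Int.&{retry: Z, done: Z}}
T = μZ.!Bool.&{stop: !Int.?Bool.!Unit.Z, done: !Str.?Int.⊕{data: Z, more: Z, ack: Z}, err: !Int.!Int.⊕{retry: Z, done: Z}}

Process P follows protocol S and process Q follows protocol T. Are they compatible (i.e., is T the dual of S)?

μZ | μZ  ok (binder kept)
  ?Bool | !Bool  ok
    ⊕{stop,done,err} | &{stop,done,err}  ok same labels
      [stop]
        ?Int | !Int  ok
          !Bool | ?Bool  ok
            ?Unit | !Unit  ok
              Z | Z  ok
      [done]
        ?Str | !Str  ok
          !Int | ?Int  ok
            &{data,more,ack} | ⊕{data,more,ack}  ok same labels
              [data]
                Z | Z  ok
              [more]
                Z | Z  ok
              [ack]
                Z | Z  ok
      [err]
        ?Int | !Int  ok
          ?Int | !Int  ok
            &{retry,done} | ⊕{retry,done}  ok same labels
              [retry]
                Z | Z  ok
              [done]
                Z | Z  ok

YES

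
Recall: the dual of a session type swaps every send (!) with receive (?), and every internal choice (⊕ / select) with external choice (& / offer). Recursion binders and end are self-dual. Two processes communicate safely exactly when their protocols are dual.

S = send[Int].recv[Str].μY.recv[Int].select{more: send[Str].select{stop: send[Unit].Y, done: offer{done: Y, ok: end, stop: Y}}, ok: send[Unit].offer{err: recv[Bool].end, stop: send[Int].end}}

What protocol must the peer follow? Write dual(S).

send[Int] ↦ recv[Int]
  recv[Str] ↦ send[Str]
    μY ↦ μY  (binder kept)
      recv[Int] ↦ send[Int]
        select{more,ok} ↦ offer{more,ok}  (⊕→&)
          case more:
            send[Str] ↦ recv[Str]
              select{stop,done} ↦ offer{stop,done}  (⊕→&)
                case stop:
                  send[Unit] ↦ recv[Unit]
                    dual(Y) = Y
                case done:
                  offer{done,ok,stop} ↦ select{done,ok,stop}  (external→internal)
                    case done:
                      dual(Y) = Y
                    case ok:
                      dual(end) = end
                    case stop:
                      dual(Y) = Y
          case ok:
            send[Unit] ↦ recv[Unit]
              offer{err,stop} ↦ select{err,stop}  (external→internal)
                case err:
                  recv[Bool] ↦ send[Bool]
                    dual(end) = end
                case stop:
                  send[Int] ↦ recv[Int]
                    dual(end) = end

recv[Int].send[Str].μY.send[Int].offer{more: recv[Str].offer{stop: recv[Unit].Y, done: select{done: Y, ok: end, stop: Y}}, ok: recv[Unit].select{err: send[Bool].end, stop: recv[Int].end}}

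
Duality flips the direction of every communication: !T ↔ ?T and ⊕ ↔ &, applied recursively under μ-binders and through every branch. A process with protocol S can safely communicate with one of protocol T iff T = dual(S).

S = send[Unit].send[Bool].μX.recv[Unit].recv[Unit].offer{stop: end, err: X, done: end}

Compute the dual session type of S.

recv[Unit].recv[Bool].μX.send[Unit].send[Unit].select{stop: end, err: X, done: end}

send[Unit] ↦ recv[Unit]
  send[Bool] ↦ recv[Bool]
    μX ↦ μX  (μ self-dual)
      recv[Unit] ↦ send[Unit]
        recv[Unit] ↦ send[Unit]
          offer{stop,err,done} ↦ select{stop,err,done}  (&→⊕)
            case stop:
              end ↦ end
            case err:
              X ↦ X
            case done:
              end ↦ end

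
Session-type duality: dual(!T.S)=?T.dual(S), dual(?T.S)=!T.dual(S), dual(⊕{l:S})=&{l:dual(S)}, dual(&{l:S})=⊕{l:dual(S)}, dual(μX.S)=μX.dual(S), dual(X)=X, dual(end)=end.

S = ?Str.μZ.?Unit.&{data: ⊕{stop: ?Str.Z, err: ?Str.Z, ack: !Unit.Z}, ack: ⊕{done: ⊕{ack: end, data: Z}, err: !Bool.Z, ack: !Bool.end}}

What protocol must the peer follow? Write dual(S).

?Str → !Str
  μZ → μZ  (rec unchanged)
    ?Unit → !Unit
      &{data,ack} → ⊕{data,ack}  (external→internal)
        case data:
          ⊕{stop,err,ack} → &{stop,err,ack}  (select→offer)
            case stop:
              ?Str → !Str
                Z ↦ Z
            case err:
              ?Str → !Str
                Z ↦ Z
            case ack:
              !Unit → ?Unit
                Z ↦ Z
        case ack:
          ⊕{done,err,ack} → &{done,err,ack}  (select→offer)
            case done:
              ⊕{ack,data} → &{ack,data}  (select→offer)
                case ack:
                  end ↦ end
                case data:
                  Z ↦ Z
            case err:
              !Bool → ?Bool
                Z ↦ Z
            case ack:
              !Bool → ?Bool
                end ↦ end

!Str.μZ.!Unit.⊕{data: &{stop: !Str.Z, err: !Str.Z, ack: ?Unit.Z}, ack: &{done: &{ack: end, data: Z}, err: ?Bool.Z, ack: ?Bool.end}}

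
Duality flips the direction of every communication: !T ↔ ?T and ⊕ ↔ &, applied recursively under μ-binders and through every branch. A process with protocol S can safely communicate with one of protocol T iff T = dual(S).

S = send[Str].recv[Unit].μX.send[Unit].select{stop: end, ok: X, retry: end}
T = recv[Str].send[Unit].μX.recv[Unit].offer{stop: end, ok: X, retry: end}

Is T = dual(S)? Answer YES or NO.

send[Str] vs recv[Str]  ✓
  recv[Unit] vs send[Unit]  ✓
    μX vs μX  ✓ (μ self-dual)
      send[Unit] vs recv[Unit]  ✓
        select{stop,ok,retry} vs offer{stop,ok,retry}  ✓ same labels
          • stop:
            end vs end  ✓
          • ok:
            X vs X  ✓
          • retry:
            end vs end  ✓

YES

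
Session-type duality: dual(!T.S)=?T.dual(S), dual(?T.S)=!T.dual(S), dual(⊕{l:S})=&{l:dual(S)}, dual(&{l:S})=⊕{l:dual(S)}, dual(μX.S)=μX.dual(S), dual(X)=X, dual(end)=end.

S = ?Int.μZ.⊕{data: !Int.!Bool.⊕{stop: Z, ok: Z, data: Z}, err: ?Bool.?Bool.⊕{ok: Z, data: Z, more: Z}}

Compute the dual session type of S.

?Int ↦ !Int
  μZ ↦ μZ  (μ self-dual)
    ⊕{data,err} ↦ &{data,err}  (select→offer)
      [data]
        !Int ↦ ?Int
          !Bool ↦ ?Bool
            ⊕{stop,ok,data} ↦ &{stop,ok,data}  (select→offer)
              [stop]
                Z self-dual
              [ok]
                Z self-dual
              [data]
                Z self-dual
      [err]
        ?Bool ↦ !Bool
          ?Bool ↦ !Bool
            ⊕{ok,data,more} ↦ &{ok,data,more}  (select→offer)
              [ok]
                Z self-dual
              [data]
                Z self-dual
              [more]
                Z self-dual

!Int.μZ.&{data: ?Int.?Bool.&{stop: Z, ok: Z, data: Z}, err: !Bool.!Bool.&{ok: Z, data: Z, more: Z}}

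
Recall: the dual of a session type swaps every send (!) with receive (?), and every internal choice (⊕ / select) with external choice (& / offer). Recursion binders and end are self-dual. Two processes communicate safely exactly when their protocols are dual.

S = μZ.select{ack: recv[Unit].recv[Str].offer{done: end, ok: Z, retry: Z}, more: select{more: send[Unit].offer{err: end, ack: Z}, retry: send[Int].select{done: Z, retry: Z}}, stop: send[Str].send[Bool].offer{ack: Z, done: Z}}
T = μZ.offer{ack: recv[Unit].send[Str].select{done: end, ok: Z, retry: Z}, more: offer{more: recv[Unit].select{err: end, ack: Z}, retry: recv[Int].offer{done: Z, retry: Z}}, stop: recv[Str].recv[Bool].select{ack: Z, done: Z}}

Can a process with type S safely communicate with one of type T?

NO

μZ vs μZ  ✓ (binder kept)
  select{ack,more,stop} vs offer{ack,more,stop}  ✓ same labels
    • ack:
      recv[Unit] vs recv[Unit]  ✗ same direction on both sides — not dual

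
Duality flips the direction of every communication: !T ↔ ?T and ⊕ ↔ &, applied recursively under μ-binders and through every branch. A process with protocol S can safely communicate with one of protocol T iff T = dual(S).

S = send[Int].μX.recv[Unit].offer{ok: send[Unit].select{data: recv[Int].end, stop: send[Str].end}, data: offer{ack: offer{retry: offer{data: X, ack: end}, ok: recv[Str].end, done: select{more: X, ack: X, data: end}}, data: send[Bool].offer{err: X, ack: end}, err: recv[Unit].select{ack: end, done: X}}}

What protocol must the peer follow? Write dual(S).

send[Int] ↦ recv[Int]
  μX ↦ μX  (rec unchanged)
    recv[Unit] ↦ send[Unit]
      offer{ok,data} ↦ select{ok,data}  (external→internal)
        [ok]
          send[Unit] ↦ recv[Unit]
            select{data,stop} ↦ offer{data,stop}  (select→offer)
              [data]
                recv[Int] ↦ send[Int]
                  end ↦ end
              [stop]
                send[Str] ↦ recv[Str]
                  end ↦ end
        [data]
          offer{ack,data,err} ↦ select{ack,data,err}  (external→internal)
            [ack]
              offer{retry,ok,done} ↦ select{retry,ok,done}  (external→internal)
                [retry]
                  offer{data,ack} ↦ select{data,ack}  (external→internal)
                    [data]
                      X ↦ X
                    [ack]
                      end ↦ end
                [ok]
                  recv[Str] ↦ send[Str]
                    end ↦ end
                [done]
                  select{more,ack,data} ↦ offer{more,ack,data}  (select→offer)
                    [more]
                      X ↦ X
                    [ack]
                      X ↦ X
                    [data]
                      end ↦ end
            [data]
              send[Bool] ↦ recv[Bool]
                offer{err,ack} ↦ select{err,ack}  (external→internal)
                  [err]
                    X ↦ X
                  [ack]
                    end ↦ end
            [err]
              recv[Unit] ↦ send[Unit]
                select{ack,done} ↦ offer{ack,done}  (select→offer)
                  [ack]
                    end ↦ end
                  [done]
                    X ↦ X

recv[Int].μX.send[Unit].select{ok: recv[Unit].offer{data: send[Int].end, stop: recv[Str].end}, data: select{ack: select{retry: select{data: X, ack: end}, ok: send[Str].end, done: offer{more: X, ack: X, data: end}}, data: recv[Bool].select{err: X, ack: end}, err: send[Unit].offer{ack: end, done: X}}}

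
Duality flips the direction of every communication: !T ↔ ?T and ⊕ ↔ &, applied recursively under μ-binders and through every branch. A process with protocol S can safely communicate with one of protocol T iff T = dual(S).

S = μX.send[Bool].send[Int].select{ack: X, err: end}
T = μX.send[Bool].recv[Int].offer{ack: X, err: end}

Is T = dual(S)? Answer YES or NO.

μX vs μX  ok (binder kept)
  send[Bool] vs send[Bool]  ✗ same direction on both sides — not dual

NO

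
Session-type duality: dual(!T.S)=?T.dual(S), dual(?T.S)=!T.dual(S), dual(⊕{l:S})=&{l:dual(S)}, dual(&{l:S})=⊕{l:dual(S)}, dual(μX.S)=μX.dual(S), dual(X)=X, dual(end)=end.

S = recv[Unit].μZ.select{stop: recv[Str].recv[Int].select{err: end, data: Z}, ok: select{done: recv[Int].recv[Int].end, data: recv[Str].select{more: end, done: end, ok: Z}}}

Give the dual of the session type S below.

recv[Unit] → send[Unit]
  μZ → μZ  (binder kept)
    select{stop,ok} → offer{stop,ok}  (internal→external)
      case stop:
        recv[Str] → send[Str]
          recv[Int] → send[Int]
            select{err,data} → offer{err,data}  (internal→external)
              case err:
                dual(end) = end
              case data:
                dual(Z) = Z
      case ok:
        select{done,data} → offer{done,data}  (internal→external)
          case done:
            recv[Int] → send[Int]
              recv[Int] → send[Int]
                dual(end) = end
          case data:
            recv[Str] → send[Str]
              select{more,done,ok} → offer{more,done,ok}  (internal→external)
                case more:
                  dual(end) = end
                case done:
                  dual(end) = end
                case ok:
                  dual(Z) = Z

send[Unit].μZ.offer{stop: send[Str].send[Int].offer{err: end, data: Z}, ok: offer{done: send[Int].send[Int].end, data: send[Str].offer{more: end, done: end, ok: Z}}}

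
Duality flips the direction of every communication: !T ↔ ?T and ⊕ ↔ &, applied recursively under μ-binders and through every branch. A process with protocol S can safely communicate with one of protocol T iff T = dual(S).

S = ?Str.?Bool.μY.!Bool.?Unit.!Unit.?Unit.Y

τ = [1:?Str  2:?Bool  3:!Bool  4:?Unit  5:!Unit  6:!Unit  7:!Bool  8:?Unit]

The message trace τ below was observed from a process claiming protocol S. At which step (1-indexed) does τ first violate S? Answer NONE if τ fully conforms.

6

[1] ?Str  ✓  cont: ?Bool.μY.…
[2] ?Bool  ✓  cont: μY.…
[3] !Bool  ✓  cont: ?Unit.!Unit.?Unit.μY.…
[4] ?Unit  ✓  cont: !Unit.?Unit.μY.…
[5] !Unit  ✓  cont: ?Unit.μY.…
[6] got !Unit, protocol expects ?Unit  ✗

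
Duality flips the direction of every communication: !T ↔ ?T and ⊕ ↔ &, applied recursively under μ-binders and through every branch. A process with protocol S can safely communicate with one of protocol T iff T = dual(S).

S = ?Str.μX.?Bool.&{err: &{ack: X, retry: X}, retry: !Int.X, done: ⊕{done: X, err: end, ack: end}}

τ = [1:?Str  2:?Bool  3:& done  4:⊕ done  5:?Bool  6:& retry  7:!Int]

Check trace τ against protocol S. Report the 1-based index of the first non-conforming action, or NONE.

NONE

[1] ?Str  ✓  residual = μX.…
[2] ?Bool  ✓  residual = &{err: &{ack: μX.…, retry: μX.…}, retry: !Int.μX.…, done: ⊕{done: μX.…, err: end, ack: end}}
[3] & done  ✓  residual = ⊕{done: μX.…, err: end, ack: end}
[4] ⊕ done  ✓  residual = μX.…
[5] ?Bool  ✓  residual = &{err: &{ack: μX.…, retry: μX.…}, retry: !Int.μX.…, done: ⊕{done: μX.…, err: end, ack: end}}
[6] & retry  ✓  residual = !Int.μX.…
[7] !Int  ✓  residual = μX.…
trace exhausted — no violation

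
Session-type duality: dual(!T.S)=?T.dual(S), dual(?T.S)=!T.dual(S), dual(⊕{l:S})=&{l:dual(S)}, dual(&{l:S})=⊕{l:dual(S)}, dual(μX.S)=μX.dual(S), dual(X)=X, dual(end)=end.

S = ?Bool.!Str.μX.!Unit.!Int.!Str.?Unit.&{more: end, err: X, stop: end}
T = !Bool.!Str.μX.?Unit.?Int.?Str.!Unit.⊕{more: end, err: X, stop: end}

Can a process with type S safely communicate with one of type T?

?Bool ‖ !Bool  ✓
  !Str ‖ !Str  ✗ same direction on both sides — not dual

NO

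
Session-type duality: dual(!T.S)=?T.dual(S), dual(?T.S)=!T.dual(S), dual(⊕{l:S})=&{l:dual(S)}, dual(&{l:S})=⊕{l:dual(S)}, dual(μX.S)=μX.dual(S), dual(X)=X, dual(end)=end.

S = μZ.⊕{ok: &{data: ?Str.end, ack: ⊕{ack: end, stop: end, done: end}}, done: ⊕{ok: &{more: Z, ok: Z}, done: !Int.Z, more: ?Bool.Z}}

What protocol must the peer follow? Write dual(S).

μZ.&{ok: ⊕{data: !Str.end, ack: &{ack: end, stop: end, done: end}}, done: &{ok: ⊕{more: Z, ok: Z}, done: ?Int.Z, more: !Bool.Z}}

μZ ↦ μZ  (rec unchanged)
  ⊕{ok,done} ↦ &{ok,done}  (select→offer)
    case ok:
      &{data,ack} ↦ ⊕{data,ack}  (offer→select)
        case data:
          ?Str ↦ !Str
            end self-dual
        case ack:
          ⊕{ack,stop,done} ↦ &{ack,stop,done}  (select→offer)
            case ack:
              end self-dual
            case stop:
              end self-dual
            case done:
              end self-dual
    case done:
      ⊕{ok,done,more} ↦ &{ok,done,more}  (select→offer)
        case ok:
          &{more,ok} ↦ ⊕{more,ok}  (offer→select)
            case more:
              Z self-dual
            case ok:
              Z self-dual
        case done:
          !Int ↦ ?Int
            Z self-dual
        case more:
          ?Bool ↦ !Bool
            Z self-dual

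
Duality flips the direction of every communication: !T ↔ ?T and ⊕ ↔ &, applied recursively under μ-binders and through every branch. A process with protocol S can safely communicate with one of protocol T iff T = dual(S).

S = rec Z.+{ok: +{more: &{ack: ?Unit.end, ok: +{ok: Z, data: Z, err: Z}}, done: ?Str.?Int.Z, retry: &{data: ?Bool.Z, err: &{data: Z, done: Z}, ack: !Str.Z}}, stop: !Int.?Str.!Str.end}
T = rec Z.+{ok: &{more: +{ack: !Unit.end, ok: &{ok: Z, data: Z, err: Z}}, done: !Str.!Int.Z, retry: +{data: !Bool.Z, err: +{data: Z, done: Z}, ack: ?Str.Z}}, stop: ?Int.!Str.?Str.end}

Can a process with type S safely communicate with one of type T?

rec Z vs rec Z  ok (rec unchanged)
  +{ok,stop} vs +{ok,stop}  ✗ choice polarity not flipped — not dual

NO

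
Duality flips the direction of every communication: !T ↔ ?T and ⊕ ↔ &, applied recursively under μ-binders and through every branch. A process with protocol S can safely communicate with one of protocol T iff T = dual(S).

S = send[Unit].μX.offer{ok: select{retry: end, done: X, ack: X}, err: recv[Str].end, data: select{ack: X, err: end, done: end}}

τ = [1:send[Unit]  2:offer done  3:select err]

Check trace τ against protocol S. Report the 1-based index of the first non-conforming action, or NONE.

@1 send[Unit]  match  state: μX.…
@2 got offer done, protocol expects offer ok or offer err or offer data  ✗

2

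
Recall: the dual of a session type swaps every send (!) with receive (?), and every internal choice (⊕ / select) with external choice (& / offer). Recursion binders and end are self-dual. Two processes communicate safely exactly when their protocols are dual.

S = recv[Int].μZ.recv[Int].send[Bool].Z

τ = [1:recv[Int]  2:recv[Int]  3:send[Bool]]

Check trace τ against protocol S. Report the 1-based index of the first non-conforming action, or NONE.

NONE

step 1: recv[Int]  match  state: μZ.…
step 2: recv[Int]  match  state: send[Bool].μZ.…
step 3: send[Bool]  match  state: μZ.…
all 3 steps conform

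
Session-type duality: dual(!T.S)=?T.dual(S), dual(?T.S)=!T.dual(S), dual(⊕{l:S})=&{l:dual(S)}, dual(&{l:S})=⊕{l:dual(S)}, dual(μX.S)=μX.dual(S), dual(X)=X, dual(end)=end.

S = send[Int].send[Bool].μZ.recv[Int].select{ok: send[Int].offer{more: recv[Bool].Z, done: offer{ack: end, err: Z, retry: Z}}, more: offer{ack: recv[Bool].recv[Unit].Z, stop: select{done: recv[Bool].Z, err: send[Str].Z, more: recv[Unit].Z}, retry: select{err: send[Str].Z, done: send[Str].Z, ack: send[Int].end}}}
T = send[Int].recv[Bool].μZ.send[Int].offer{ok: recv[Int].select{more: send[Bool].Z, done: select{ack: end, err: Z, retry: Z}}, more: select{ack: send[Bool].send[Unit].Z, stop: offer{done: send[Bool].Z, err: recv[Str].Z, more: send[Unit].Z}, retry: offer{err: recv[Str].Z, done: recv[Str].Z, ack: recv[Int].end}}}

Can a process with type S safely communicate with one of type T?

NO

send[Int] vs send[Int]  ✗ same direction on both sides — not dual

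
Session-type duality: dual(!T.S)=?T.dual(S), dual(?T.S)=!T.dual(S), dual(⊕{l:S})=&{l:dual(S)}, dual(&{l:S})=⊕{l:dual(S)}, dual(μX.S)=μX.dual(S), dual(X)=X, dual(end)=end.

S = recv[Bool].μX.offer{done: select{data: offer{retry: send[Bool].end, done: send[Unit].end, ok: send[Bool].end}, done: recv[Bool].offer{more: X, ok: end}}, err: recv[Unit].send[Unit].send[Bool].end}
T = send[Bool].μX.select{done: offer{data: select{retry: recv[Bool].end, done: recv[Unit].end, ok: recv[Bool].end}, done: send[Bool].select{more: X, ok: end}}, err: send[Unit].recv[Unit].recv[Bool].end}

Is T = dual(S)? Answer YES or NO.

YES

recv[Bool] | send[Bool]  match
  μX | μX  match (binder kept)
    offer{done,err} | select{done,err}  match labels match
      case done:
        select{data,done} | offer{data,done}  match labels match
          case data:
            offer{retry,done,ok} | select{retry,done,ok}  match labels match
              case retry:
                send[Bool] | recv[Bool]  match
                  end | end  match
              case done:
                send[Unit] | recv[Unit]  match
                  end | end  match
              case ok:
                send[Bool] | recv[Bool]  match
                  end | end  match
          case done:
            recv[Bool] | send[Bool]  match
              offer{more,ok} | select{more,ok}  match labels match
                case more:
                  X | X  match
                case ok:
                  end | end  match
      case err:
        recv[Unit] | send[Unit]  match
          send[Unit] | recv[Unit]  match
            send[Bool] | recv[Bool]  match
              end | end  match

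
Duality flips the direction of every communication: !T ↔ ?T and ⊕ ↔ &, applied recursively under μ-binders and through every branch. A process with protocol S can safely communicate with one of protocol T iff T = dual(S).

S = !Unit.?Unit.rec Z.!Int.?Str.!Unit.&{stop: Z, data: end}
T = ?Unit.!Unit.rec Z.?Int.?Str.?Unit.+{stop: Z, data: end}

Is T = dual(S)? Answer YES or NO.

NO

!Unit vs ?Unit  match
  ?Unit vs !Unit  match
    rec Z vs rec Z  match (μ self-dual)
      !Int vs ?Int  match
        ?Str vs ?Str  ✗ same direction on both sides — not dual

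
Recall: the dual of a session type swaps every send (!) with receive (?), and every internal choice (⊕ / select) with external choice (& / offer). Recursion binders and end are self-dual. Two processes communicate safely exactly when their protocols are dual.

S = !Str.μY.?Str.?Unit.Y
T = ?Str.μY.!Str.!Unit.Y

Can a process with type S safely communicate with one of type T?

YES

!Str | ?Str  match
  μY | μY  match (μ self-dual)
    ?Str | !Str  match
      ?Unit | !Unit  match
        Y | Y  match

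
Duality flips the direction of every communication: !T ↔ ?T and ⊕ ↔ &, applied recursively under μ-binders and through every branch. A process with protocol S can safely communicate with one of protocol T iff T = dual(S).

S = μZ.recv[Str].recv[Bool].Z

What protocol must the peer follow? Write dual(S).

μZ.send[Str].send[Bool].Z

μZ = μZ  (μ self-dual)
  recv[Str] = send[Str]
    recv[Bool] = send[Bool]
      Z self-dual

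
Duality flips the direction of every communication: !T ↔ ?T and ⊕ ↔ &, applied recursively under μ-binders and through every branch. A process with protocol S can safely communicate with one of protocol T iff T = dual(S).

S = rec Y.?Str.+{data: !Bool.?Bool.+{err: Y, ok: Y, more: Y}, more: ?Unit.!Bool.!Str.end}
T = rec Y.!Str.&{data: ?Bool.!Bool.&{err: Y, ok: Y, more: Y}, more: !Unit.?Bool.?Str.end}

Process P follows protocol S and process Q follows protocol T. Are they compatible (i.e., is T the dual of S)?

rec Y ‖ rec Y  ok (rec unchanged)
  ?Str ‖ !Str  ok
    +{data,more} ‖ &{data,more}  ok label sets agree
      • data:
        !Bool ‖ ?Bool  ok
          ?Bool ‖ !Bool  ok
            +{err,ok,more} ‖ &{err,ok,more}  ok label sets agree
              • err:
                Y ‖ Y  ok
              • ok:
                Y ‖ Y  ok
              • more:
                Y ‖ Y  ok
      • more:
        ?Unit ‖ !Unit  ok
          !Bool ‖ ?Bool  ok
            !Str ‖ ?Str  ok
              end ‖ end  ok

YES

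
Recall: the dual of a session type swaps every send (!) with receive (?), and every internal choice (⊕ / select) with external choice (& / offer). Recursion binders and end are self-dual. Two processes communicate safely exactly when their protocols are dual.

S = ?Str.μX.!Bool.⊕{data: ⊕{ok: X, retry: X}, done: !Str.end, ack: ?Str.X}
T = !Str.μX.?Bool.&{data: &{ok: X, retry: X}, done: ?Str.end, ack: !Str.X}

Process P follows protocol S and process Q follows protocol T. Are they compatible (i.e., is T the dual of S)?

YES

?Str vs !Str  ✓
  μX vs μX  ✓ (μ self-dual)
    !Bool vs ?Bool  ✓
      ⊕{data,done,ack} vs &{data,done,ack}  ✓ labels match
        • data:
          ⊕{ok,retry} vs &{ok,retry}  ✓ labels match
            • ok:
              X vs X  ✓
            • retry:
              X vs X  ✓
        • done:
          !Str vs ?Str  ✓
            end vs end  ✓
        • ack:
          ?Str vs !Str  ✓
            X vs X  ✓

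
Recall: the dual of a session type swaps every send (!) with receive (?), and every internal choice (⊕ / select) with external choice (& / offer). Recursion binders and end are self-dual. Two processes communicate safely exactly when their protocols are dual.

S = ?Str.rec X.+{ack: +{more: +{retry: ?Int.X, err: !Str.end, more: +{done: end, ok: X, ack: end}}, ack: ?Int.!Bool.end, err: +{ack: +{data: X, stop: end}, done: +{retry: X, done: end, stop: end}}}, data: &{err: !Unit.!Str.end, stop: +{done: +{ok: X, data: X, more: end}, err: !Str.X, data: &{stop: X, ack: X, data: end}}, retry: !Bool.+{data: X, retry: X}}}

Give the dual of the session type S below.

!Str.rec X.&{ack: &{more: &{retry: !Int.X, err: ?Str.end, more: &{done: end, ok: X, ack: end}}, ack: !Int.?Bool.end, err: &{ack: &{data: X, stop: end}, done: &{retry: X, done: end, stop: end}}}, data: +{err: ?Unit.?Str.end, stop: &{done: &{ok: X, data: X, more: end}, err: ?Str.X, data: +{stop: X, ack: X, data: end}}, retry: ?Bool.&{data: X, retry: X}}}

?Str → !Str
  rec X → rec X  (μ self-dual)
    +{ack,data} → &{ack,data}  (select→offer)
      [ack]
        +{more,ack,err} → &{more,ack,err}  (select→offer)
          [more]
            +{retry,err,more} → &{retry,err,more}  (select→offer)
              [retry]
                ?Int → !Int
                  dual(X) = X
              [err]
                !Str → ?Str
                  dual(end) = end
              [more]
                +{done,ok,ack} → &{done,ok,ack}  (select→offer)
                  [done]
                    dual(end) = end
                  [ok]
                    dual(X) = X
                  [ack]
                    dual(end) = end
          [ack]
            ?Int → !Int
              !Bool → ?Bool
                dual(end) = end
          [err]
            +{ack,done} → &{ack,done}  (select→offer)
              [ack]
                +{data,stop} → &{data,stop}  (select→offer)
                  [data]
                    dual(X) = X
                  [stop]
                    dual(end) = end
              [done]
                +{retry,done,stop} → &{retry,done,stop}  (select→offer)
                  [retry]
                    dual(X) = X
                  [done]
                    dual(end) = end
                  [stop]
                    dual(end) = end
      [data]
        &{err,stop,retry} → +{err,stop,retry}  (&→⊕)
          [err]
            !Unit → ?Unit
              !Str → ?Str
                dual(end) = end
          [stop]
            +{done,err,data} → &{done,err,data}  (select→offer)
              [done]
                +{ok,data,more} → &{ok,data,more}  (select→offer)
                  [ok]
                    dual(X) = X
                  [data]
                    dual(X) = X
                  [more]
                    dual(end) = end
              [err]
                !Str → ?Str
                  dual(X) = X
              [data]
                &{stop,ack,data} → +{stop,ack,data}  (&→⊕)
                  [stop]
                    dual(X) = X
                  [ack]
                    dual(X) = X
                  [data]
                    dual(end) = end
          [retry]
            !Bool → ?Bool
              +{data,retry} → &{data,retry}  (select→offer)
                [data]
                  dual(X) = X
                [retry]
                  dual(X) = X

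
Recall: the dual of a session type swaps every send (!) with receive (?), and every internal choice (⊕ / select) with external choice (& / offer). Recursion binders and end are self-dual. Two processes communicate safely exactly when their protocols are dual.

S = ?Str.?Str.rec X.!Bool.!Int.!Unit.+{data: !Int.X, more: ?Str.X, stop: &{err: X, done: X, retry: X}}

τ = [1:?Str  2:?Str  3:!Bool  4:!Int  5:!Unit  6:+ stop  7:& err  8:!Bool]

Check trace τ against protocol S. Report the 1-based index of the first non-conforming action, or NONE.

@1 ?Str  ✓  now at ?Str.rec X.…
@2 ?Str  ✓  now at rec X.…
@3 !Bool  ✓  now at !Int.!Unit.+{data: !Int.rec X.…, more: ?Str.rec X.…, stop: &{err: rec X.…, done: rec X.…, retry: rec X.…}}
@4 !Int  ✓  now at !Unit.+{data: !Int.rec X.…, more: ?Str.rec X.…, stop: &{err: rec X.…, done: rec X.…, retry: rec X.…}}
@5 !Unit  ✓  now at +{data: !Int.rec X.…, more: ?Str.rec X.…, stop: &{err: rec X.…, done: rec X.…, retry: rec X.…}}
@6 + stop  ✓  now at &{err: rec X.…, done: rec X.…, retry: rec X.…}
@7 & err  ✓  now at rec X.…
@8 !Bool  ✓  now at !Int.!Unit.+{data: !Int.rec X.…, more: ?Str.rec X.…, stop: &{err: rec X.…, done: rec X.…, retry: rec X.…}}
trace exhausted — no violation

NONE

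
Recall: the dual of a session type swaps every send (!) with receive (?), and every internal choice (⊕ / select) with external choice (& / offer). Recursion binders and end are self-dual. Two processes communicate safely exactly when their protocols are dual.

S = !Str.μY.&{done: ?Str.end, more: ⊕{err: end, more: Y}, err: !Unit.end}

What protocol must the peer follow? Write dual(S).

!Str ↦ ?Str
  μY ↦ μY  (rec unchanged)
    &{done,more,err} ↦ ⊕{done,more,err}  (external→internal)
      • done:
        ?Str ↦ !Str
          end self-dual
      • more:
        ⊕{err,more} ↦ &{err,more}  (⊕→&)
          • err:
            end self-dual
          • more:
            Y self-dual
      • err:
        !Unit ↦ ?Unit
          end self-dual

?Str.μY.⊕{done: !Str.end, more: &{err: end, more: Y}, err: ?Unit.end}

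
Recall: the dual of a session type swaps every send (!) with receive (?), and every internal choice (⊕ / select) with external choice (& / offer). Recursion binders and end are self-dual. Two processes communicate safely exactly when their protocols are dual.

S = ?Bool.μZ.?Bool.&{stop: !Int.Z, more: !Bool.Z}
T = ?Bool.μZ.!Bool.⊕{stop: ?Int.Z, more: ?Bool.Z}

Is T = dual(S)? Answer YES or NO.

?Bool vs ?Bool  ✗ same direction on both sides — not dual

NO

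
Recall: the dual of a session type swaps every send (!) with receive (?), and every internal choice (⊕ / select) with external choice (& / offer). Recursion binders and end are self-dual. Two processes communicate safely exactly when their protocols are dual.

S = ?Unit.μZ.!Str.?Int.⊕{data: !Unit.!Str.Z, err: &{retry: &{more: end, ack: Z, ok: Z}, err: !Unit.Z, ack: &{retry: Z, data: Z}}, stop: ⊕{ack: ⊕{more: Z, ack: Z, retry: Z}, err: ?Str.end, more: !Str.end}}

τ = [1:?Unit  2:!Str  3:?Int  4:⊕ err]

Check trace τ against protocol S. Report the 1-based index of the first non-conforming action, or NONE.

NONE

@1 ?Unit  ok  state: μZ.…
@2 !Str  ok  state: ?Int.⊕{data: !Unit.!Str.μZ.…, err: &{retry: &{more: end, ack: μZ.…, ok: μZ.…}, err: !Unit.μZ.…, ack: &{retry: μZ.…, data: μZ.…}}, stop: ⊕{ack: ⊕{more: μZ.…, ack: μZ.…, retry: μZ.…}, err: ?Str.end, more: !Str.end}}
@3 ?Int  ok  state: ⊕{data: !Unit.!Str.μZ.…, err: &{retry: &{more: end, ack: μZ.…, ok: μZ.…}, err: !Unit.μZ.…, ack: &{retry: μZ.…, data: μZ.…}}, stop: ⊕{ack: ⊕{more: μZ.…, ack: μZ.…, retry: μZ.…}, err: ?Str.end, more: !Str.end}}
@4 ⊕ err  ok  state: &{retry: &{more: end, ack: μZ.…, ok: μZ.…}, err: !Unit.μZ.…, ack: &{retry: μZ.…, data: μZ.…}}
all 4 steps conform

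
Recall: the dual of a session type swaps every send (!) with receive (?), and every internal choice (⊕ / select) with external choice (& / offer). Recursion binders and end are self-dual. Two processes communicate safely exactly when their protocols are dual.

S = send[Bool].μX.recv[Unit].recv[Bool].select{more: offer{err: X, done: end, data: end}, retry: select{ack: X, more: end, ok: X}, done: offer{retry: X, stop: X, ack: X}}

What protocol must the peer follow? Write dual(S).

recv[Bool].μX.send[Unit].send[Bool].offer{more: select{err: X, done: end, data: end}, retry: offer{ack: X, more: end, ok: X}, done: select{retry: X, stop: X, ack: X}}

send[Bool] = recv[Bool]
  μX = μX  (binder kept)
    recv[Unit] = send[Unit]
      recv[Bool] = send[Bool]
        select{more,retry,done} = offer{more,retry,done}  (⊕→&)
          [more]
            offer{err,done,data} = select{err,done,data}  (&→⊕)
              [err]
                dual(X) = X
              [done]
                dual(end) = end
              [data]
                dual(end) = end
          [retry]
            select{ack,more,ok} = offer{ack,more,ok}  (⊕→&)
              [ack]
                dual(X) = X
              [more]
                dual(end) = end
              [ok]
                dual(X) = X
          [done]
            offer{retry,stop,ack} = select{retry,stop,ack}  (&→⊕)
              [retry]
                dual(X) = X
              [stop]
                dual(X) = X
              [ack]
                dual(X) = X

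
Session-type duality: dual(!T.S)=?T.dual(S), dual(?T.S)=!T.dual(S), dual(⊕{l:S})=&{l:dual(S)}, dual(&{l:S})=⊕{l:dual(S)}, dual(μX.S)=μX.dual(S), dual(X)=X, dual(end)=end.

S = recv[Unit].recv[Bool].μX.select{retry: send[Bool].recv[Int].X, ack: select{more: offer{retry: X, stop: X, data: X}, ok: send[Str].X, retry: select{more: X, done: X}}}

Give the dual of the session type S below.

recv[Unit] → send[Unit]
  recv[Bool] → send[Bool]
    μX → μX  (binder kept)
      select{retry,ack} → offer{retry,ack}  (internal→external)
        case retry:
          send[Bool] → recv[Bool]
            recv[Int] → send[Int]
              X ↦ X
        case ack:
          select{more,ok,retry} → offer{more,ok,retry}  (internal→external)
            case more:
              offer{retry,stop,data} → select{retry,stop,data}  (&→⊕)
                case retry:
                  X ↦ X
                case stop:
                  X ↦ X
                case data:
                  X ↦ X
            case ok:
              send[Str] → recv[Str]
                X ↦ X
            case retry:
              select{more,done} → offer{more,done}  (internal→external)
                case more:
                  X ↦ X
                case done:
                  X ↦ X

send[Unit].send[Bool].μX.offer{retry: recv[Bool].send[Int].X, ack: offer{more: select{retry: X, stop: X, data: X}, ok: recv[Str].X, retry: offer{more: X, done: X}}}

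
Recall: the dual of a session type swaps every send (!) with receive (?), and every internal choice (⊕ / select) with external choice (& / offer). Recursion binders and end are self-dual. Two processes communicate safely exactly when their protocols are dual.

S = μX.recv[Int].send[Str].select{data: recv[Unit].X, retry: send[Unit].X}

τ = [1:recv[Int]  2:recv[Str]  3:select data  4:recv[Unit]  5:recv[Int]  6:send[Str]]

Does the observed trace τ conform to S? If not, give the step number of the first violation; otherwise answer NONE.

2

@1 recv[Int]  ✓  cont: send[Str].select{data: recv[Unit].μX.…, retry: send[Unit].μX.…}
@2 got recv[Str], protocol expects send[Str]  ✗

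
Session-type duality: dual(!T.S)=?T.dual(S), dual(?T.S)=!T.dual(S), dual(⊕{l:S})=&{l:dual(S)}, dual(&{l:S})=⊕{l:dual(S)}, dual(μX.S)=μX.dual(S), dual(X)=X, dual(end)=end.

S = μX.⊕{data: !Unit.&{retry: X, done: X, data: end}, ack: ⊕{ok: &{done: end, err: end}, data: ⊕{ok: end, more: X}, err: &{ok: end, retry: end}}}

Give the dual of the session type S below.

μX.&{data: ?Unit.⊕{retry: X, done: X, data: end}, ack: &{ok: ⊕{done: end, err: end}, data: &{ok: end, more: X}, err: ⊕{ok: end, retry: end}}}

μX ↦ μX  (μ self-dual)
  ⊕{data,ack} ↦ &{data,ack}  (select→offer)
    case data:
      !Unit ↦ ?Unit
        &{retry,done,data} ↦ ⊕{retry,done,data}  (external→internal)
          case retry:
            X ↦ X
          case done:
            X ↦ X
          case data:
            end ↦ end
    case ack:
      ⊕{ok,data,err} ↦ &{ok,data,err}  (select→offer)
        case ok:
          &{done,err} ↦ ⊕{done,err}  (external→internal)
            case done:
              end ↦ end
            case err:
              end ↦ end
        case data:
          ⊕{ok,more} ↦ &{ok,more}  (select→offer)
            case ok:
              end ↦ end
            case more:
              X ↦ X
        case err:
          &{ok,retry} ↦ ⊕{ok,retry}  (external→internal)
            case ok:
              end ↦ end
            case retry:
              end ↦ end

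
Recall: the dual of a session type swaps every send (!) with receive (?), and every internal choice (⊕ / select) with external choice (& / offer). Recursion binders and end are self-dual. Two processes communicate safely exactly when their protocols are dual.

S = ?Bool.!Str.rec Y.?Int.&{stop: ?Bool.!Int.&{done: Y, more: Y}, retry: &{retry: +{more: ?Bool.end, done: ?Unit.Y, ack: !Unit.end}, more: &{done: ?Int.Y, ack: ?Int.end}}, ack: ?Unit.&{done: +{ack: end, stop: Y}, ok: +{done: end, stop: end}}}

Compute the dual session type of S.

?Bool = !Bool
  !Str = ?Str
    rec Y = rec Y  (rec unchanged)
      ?Int = !Int
        &{stop,retry,ack} = +{stop,retry,ack}  (external→internal)
          case stop:
            ?Bool = !Bool
              !Int = ?Int
                &{done,more} = +{done,more}  (external→internal)
                  case done:
                    Y self-dual
                  case more:
                    Y self-dual
          case retry:
            &{retry,more} = +{retry,more}  (external→internal)
              case retry:
                +{more,done,ack} = &{more,done,ack}  (internal→external)
                  case more:
                    ?Bool = !Bool
                      end self-dual
                  case done:
                    ?Unit = !Unit
                      Y self-dual
                  case ack:
                    !Unit = ?Unit
                      end self-dual
              case more:
                &{done,ack} = +{done,ack}  (external→internal)
                  case done:
                    ?Int = !Int
                      Y self-dual
                  case ack:
                    ?Int = !Int
                      end self-dual
          case ack:
            ?Unit = !Unit
              &{done,ok} = +{done,ok}  (external→internal)
                case done:
                  +{ack,stop} = &{ack,stop}  (internal→external)
                    case ack:
                      end self-dual
                    case stop:
                      Y self-dual
                case ok:
                  +{done,stop} = &{done,stop}  (internal→external)
                    case done:
                      end self-dual
                    case stop:
                      end self-dual

!Bool.?Str.rec Y.!Int.+{stop: !Bool.?Int.+{done: Y, more: Y}, retry: +{retry: &{more: !Bool.end, done: !Unit.Y, ack: ?Unit.end}, more: +{done: !Int.Y, ack: !Int.end}}, ack: !Unit.+{done: &{ack: end, stop: Y}, ok: &{done: end, stop: end}}}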